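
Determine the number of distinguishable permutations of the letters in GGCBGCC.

140

Letter multiplicities in GGCBGCC: B×1, C×3, G×3.
The number of distinct arrangements is 7!/(3!·3!) = 5040/36 = 140.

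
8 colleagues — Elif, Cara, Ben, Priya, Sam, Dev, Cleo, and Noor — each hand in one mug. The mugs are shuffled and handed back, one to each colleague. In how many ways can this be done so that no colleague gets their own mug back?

14833

Let Aᵢ be the assignments in which colleague i gets their own mug. We want the size of the complement of A₁∪…∪A_8.
By inclusion–exclusion this is Σ_{j=0}^{8} (−1)^j C(8,j)·(8−j)!.
Computing: 40320 − 40320 + 20160 − 6720 + 1680 − 336 + 56 − 8 + 1 = 14833.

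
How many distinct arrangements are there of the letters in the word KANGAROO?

KANGAROO has 8 letters with A appearing twice and O appearing twice.
The number of distinct arrangements is 8!/(2!·2!) = 40320/4 = 10080.

10080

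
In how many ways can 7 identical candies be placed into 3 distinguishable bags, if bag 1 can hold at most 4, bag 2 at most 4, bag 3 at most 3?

14

Ignoring the caps, the number of non-negative solutions to x_1+…+x_3 = 7 is C(9,2) = 36.
Subtract solutions that violate a single cap (substitute x_i' = x_i − (cap_i+1)): x_1 ≥ 5 gives C(4,2) = 6; x_2 ≥ 5 gives C(4,2) = 6; x_3 ≥ 4 gives C(5,2) = 10. Together 22.
No two caps can be exceeded simultaneously, so the pair terms are all 0.
By inclusion–exclusion the count is 36 − 22 + 0 = 14.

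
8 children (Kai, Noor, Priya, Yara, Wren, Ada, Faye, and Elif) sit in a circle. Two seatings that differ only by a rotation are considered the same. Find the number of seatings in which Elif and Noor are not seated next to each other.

All circular seatings of 8 people number (7)! = 5040.
Those with Elif next to Noor: fuse the pair into one unit and seat 7 units around a circle — 2·(6)! = 1440.
Subtracting, 5040 − 1440 = 3600.

3600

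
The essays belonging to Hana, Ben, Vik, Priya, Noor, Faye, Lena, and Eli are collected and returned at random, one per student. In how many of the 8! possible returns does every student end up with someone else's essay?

This is the derangement count D_8: permutations of 8 items with no fixed point.
By inclusion–exclusion this is Σ_{j=0}^{8} (−1)^j C(8,j)·(8−j)!.
Computing: 40320 − 40320 + 20160 − 6720 + 1680 − 336 + 56 − 8 + 1 = 14833.

14833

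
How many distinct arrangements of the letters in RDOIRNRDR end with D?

With the last slot taken by D, it remains to arrange the other 8 letters (ROIRNRDR).
Those 8 letters have R appearing 4 times, giving (8)!/(4!) = 1680.

1680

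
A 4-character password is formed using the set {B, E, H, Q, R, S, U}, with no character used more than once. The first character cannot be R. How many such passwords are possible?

720

The first character has 7−1 = 6 choices (anything except R).
The remaining 3 characters are filled from the other 6 symbols without repetition: 6 × 5 × 4 = 120.
Total: 6 × 120 = 720.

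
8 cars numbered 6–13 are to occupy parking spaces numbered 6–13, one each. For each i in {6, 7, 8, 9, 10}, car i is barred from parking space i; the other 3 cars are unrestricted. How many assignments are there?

21234

Let Aᵢ (for 6 ≤ i ≤ 10) be the placements that put car i in its forbidden parking space. Any j of these fix j positions, leaving (8−j)! ways to fill the rest, and there are C(5,j) ways to pick which j.
By inclusion–exclusion, the number of valid placements is Σ_{j=0}^{5} (−1)^j C(5,j)·(8−j)!.
Computing: 40320 − 25200 + 7200 − 1200 + 120 − 6 = 21234.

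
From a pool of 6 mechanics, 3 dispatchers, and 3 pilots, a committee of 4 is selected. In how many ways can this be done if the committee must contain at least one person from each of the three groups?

243

Unrestricted: C(12,4) = 495 ways to pick any 4 of the 12.
Selections missing a whole group: no mechanics → C(6,4) = 15; no dispatchers → C(9,4) = 126; no pilots → C(9,4) = 126.
Add back selections omitting two groups (i.e. drawn from a single group): C(6,4) + C(3,4) + C(3,4) = 15.
By inclusion–exclusion: 495 − 267 + 15 = 243.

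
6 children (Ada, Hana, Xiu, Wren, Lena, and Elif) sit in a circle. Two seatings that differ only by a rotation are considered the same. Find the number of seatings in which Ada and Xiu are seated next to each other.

Treat {Ada, Xiu} as one unit (2 internal orders) and seat the resulting 5 units around the table: (4)! circular arrangements.
So 2 × (4)! = 2 × 24 = 48.

48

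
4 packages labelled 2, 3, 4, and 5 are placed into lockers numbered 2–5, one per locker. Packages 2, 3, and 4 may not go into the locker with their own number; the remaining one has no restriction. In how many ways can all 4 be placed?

Let Aᵢ (for i ∈ {2, 3, 4}) be the placements that put package i in its forbidden locker. Any j of these fix j positions, leaving (4−j)! ways to fill the rest, and there are C(3,j) ways to pick which j.
By inclusion–exclusion, the number of valid placements is Σ_{j=0}^{3} (−1)^j C(3,j)·(4−j)!.
Computing: 24 − 18 + 6 − 1 = 11.

11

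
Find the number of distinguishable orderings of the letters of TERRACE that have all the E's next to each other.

Treat the 2 copies of E as a single block. The multiset to arrange is then {EE, A, C, R, R, T}, 6 items in all.
That gives (6)!/(2!) = 360 arrangements.

360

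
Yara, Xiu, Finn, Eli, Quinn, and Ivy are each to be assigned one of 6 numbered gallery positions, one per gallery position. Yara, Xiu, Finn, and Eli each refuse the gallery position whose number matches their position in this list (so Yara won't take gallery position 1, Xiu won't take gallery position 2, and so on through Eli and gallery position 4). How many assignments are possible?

Let Aᵢ (for 1 ≤ i ≤ 4) be the placements that put person i in their forbidden gallery position. Any j of these fix j positions, leaving (6−j)! ways to fill the rest, and there are C(4,j) ways to pick which j.
By inclusion–exclusion, the number of valid placements is Σ_{j=0}^{4} (−1)^j C(4,j)·(6−j)!.
Computing: 720 − 480 + 144 − 24 + 2 = 362.

362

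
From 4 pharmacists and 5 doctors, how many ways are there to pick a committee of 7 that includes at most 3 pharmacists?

26

Split by how many pharmacists are chosen (0 through 3).
Sum: C(4,0)·C(5,7) + C(4,1)·C(5,6) + C(4,2)·C(5,5) + C(4,3)·C(5,4) = 0 + 0 + 6 + 20 = 26.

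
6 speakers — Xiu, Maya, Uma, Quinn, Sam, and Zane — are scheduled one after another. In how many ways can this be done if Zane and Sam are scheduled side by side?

Treat {Zane, Sam} as a single unit. There are 5 units to order, and the pair itself can be ordered 2 ways.
That gives 2 × 5! = 2 × 120 = 240.

240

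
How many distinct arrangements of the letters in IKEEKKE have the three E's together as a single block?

Treat the 3 copies of E as a single block. The multiset to arrange is then {EEE, I, K, K, K}, 5 items in all.
That gives (5)!/(3!) = 20 arrangements.

20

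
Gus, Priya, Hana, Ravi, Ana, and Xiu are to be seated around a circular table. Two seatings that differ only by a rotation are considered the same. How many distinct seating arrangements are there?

Fix one person's seat to break rotational symmetry; the remaining 5 people can be arranged in (5)! = 120 ways.

120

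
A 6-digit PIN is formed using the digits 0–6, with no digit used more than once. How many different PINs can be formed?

With no repetition, fill the 6 digits in order: 7 choices, then 6, down to 2.
That product is 7 × 6 × 5 × 4 × 3 × 2 = 5040.

5040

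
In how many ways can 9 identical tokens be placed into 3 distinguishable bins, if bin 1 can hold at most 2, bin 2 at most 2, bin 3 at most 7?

Ignoring the caps, the number of non-negative solutions to x_1+…+x_3 = 9 is C(11,2) = 55.
Subtract solutions that violate a single cap (substitute x_i' = x_i − (cap_i+1)): x_1 ≥ 3 gives C(8,2) = 28; x_2 ≥ 3 gives C(8,2) = 28; x_3 ≥ 8 gives C(3,2) = 3. Together 59.
Add back pairs where two caps are both exceeded: 10 + 0 + 0 = 10.
By inclusion–exclusion the count is 55 − 59 + 10 = 6.

6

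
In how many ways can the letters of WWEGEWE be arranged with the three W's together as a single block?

Treat the 3 copies of W as a single block. The multiset to arrange is then {WWW, E, E, E, G}, 5 items in all.
That gives (5)!/(3!) = 20 arrangements.

20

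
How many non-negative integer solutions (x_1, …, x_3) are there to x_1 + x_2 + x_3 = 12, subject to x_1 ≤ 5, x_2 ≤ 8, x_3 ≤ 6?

32

By stars and bars, unrestricted non-negative solutions to x_1+…+x_3 = 12 number C(12+2,2) = 91.
Subtract solutions that violate a single cap (substitute x_i' = x_i − (cap_i+1)): x_1 ≥ 6 gives C(8,2) = 28; x_2 ≥ 9 gives C(5,2) = 10; x_3 ≥ 7 gives C(7,2) = 21. Together 59.
No two caps can be exceeded simultaneously, so the pair terms are all 0.
By inclusion–exclusion the count is 91 − 59 + 0 = 32.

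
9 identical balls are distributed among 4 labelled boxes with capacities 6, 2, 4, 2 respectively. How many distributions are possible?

By stars and bars, unrestricted non-negative solutions to x_1+…+x_4 = 9 number C(9+3,3) = 220.
Subtract solutions that violate a single cap (substitute x_i' = x_i − (cap_i+1)): x_1 ≥ 7 gives C(5,3) = 10; x_2 ≥ 3 gives C(9,3) = 84; x_3 ≥ 5 gives C(7,3) = 35; x_4 ≥ 3 gives C(9,3) = 84. Together 213.
Add back pairs where two caps are both exceeded: 0 + 0 + 0 + 4 + 20 + 4 = 28.
By inclusion–exclusion the count is 220 − 213 + 28 = 35.

35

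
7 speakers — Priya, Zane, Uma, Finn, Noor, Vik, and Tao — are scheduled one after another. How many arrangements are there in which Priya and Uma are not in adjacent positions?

3600

There are 7! = 5040 arrangements in all. If Priya and Uma are adjacent, merging them into one block gives 2·(6)! = 1440 arrangements.
So 5040 − 1440 = 3600 arrangements keep them apart.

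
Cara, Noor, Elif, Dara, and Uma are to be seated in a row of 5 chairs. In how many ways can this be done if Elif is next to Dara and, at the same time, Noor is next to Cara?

24

Treat {Elif,Dara} as one block (2 orders) and {Noor,Cara} as another (2 orders).
That leaves 3 units to arrange: 2 × 2 × 3! = 4 × 6 = 24.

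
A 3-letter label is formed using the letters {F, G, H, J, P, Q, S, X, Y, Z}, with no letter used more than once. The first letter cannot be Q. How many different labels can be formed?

648

The first letter has 10−1 = 9 choices (anything except Q).
The remaining 2 letters are filled from the other 9 symbols without repetition: 9 × 8 = 72.
Total: 9 × 72 = 648.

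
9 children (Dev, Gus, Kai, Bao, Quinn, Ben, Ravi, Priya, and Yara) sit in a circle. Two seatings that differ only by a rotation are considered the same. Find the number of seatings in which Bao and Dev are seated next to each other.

Treat {Bao, Dev} as one unit (2 internal orders) and seat the resulting 8 units around the table: (7)! circular arrangements.
So 2 × (7)! = 2 × 5040 = 10080.

10080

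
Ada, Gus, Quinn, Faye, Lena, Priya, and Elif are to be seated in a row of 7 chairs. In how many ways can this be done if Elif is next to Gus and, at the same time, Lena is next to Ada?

480

Treat {Elif,Gus} as one block (2 orders) and {Lena,Ada} as another (2 orders).
That leaves 5 units to arrange: 2 × 2 × 5! = 4 × 120 = 480.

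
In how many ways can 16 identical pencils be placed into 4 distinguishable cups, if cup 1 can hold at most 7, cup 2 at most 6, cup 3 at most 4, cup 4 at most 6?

108

Without the upper bounds there are C(19,3) = 969 ways to split 16 among 4 cups.
Subtract solutions that violate a single cap (substitute x_i' = x_i − (cap_i+1)): x_1 ≥ 8 gives C(11,3) = 165; x_2 ≥ 7 gives C(12,3) = 220; x_3 ≥ 5 gives C(14,3) = 364; x_4 ≥ 7 gives C(12,3) = 220. Together 969.
Add back pairs where two caps are both exceeded: 4 + 20 + 4 + 35 + 10 + 35 = 108.
By inclusion–exclusion the count is 969 − 969 + 108 = 108.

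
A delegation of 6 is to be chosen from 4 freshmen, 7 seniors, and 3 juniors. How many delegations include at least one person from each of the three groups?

Total 6-person selections from all 14: C(14,6) = 3003.
Selections missing a whole group: no freshmen → C(10,6) = 210; no seniors → C(7,6) = 7; no juniors → C(11,6) = 462.
Add back selections omitting two groups (i.e. drawn from a single group): C(4,6) + C(7,6) + C(3,6) = 7.
By inclusion–exclusion: 3003 − 679 + 7 = 2331.

2331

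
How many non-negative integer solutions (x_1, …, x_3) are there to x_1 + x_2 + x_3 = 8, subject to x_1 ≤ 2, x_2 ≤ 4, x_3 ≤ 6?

Without the upper bounds there are C(10,2) = 45 ways to split 8 among 3 variables.
Subtract solutions that violate a single cap (substitute x_i' = x_i − (cap_i+1)): x_1 ≥ 3 gives C(7,2) = 21; x_2 ≥ 5 gives C(5,2) = 10; x_3 ≥ 7 gives C(3,2) = 3. Together 34.
Add back pairs where two caps are both exceeded: 1 + 0 + 0 = 1.
By inclusion–exclusion the count is 45 − 34 + 1 = 12.

12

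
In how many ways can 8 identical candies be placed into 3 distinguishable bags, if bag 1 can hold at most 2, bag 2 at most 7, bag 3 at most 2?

Ignoring the caps, the number of non-negative solutions to x_1+…+x_3 = 8 is C(10,2) = 45.
Subtract solutions that violate a single cap (substitute x_i' = x_i − (cap_i+1)): x_1 ≥ 3 gives C(7,2) = 21; x_2 ≥ 8 gives C(2,2) = 1; x_3 ≥ 3 gives C(7,2) = 21. Together 43.
Add back pairs where two caps are both exceeded: 0 + 6 + 0 = 6.
By inclusion–exclusion the count is 45 − 43 + 6 = 8.

8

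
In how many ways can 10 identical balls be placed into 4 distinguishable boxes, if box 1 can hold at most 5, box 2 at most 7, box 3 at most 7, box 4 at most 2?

Without the upper bounds there are C(13,3) = 286 ways to split 10 among 4 boxes.
Subtract solutions that violate a single cap (substitute x_i' = x_i − (cap_i+1)): x_1 ≥ 6 gives C(7,3) = 35; x_2 ≥ 8 gives C(5,3) = 10; x_3 ≥ 8 gives C(5,3) = 10; x_4 ≥ 3 gives C(10,3) = 120. Together 175.
Add back pairs where two caps are both exceeded: 0 + 0 + 4 + 0 + 0 + 0 = 4.
By inclusion–exclusion the count is 286 − 175 + 4 = 115.

115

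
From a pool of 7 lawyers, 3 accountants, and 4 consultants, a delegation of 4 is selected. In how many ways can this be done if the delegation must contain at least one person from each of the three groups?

462

Unrestricted: C(14,4) = 1001 ways to pick any 4 of the 14.
Subtract selections that omit an entire group: no lawyers → C(7,4) = 35; no accountants → C(11,4) = 330; no consultants → C(10,4) = 210.
Add back selections omitting two groups (i.e. drawn from a single group): C(7,4) + C(3,4) + C(4,4) = 36.
By inclusion–exclusion: 1001 − 575 + 36 = 462.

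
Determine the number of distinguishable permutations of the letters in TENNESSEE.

3780

TENNESSEE has 9 letters with E appearing 4 times, N appearing twice, and S appearing twice.
Dividing 9! = 362880 by 4!·2!·2! = 96 for the repeated letters gives 3780.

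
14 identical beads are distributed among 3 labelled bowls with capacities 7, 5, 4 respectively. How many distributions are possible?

6

Ignoring the caps, the number of non-negative solutions to x_1+…+x_3 = 14 is C(16,2) = 120.
Subtract solutions that violate a single cap (substitute x_i' = x_i − (cap_i+1)): x_1 ≥ 8 gives C(8,2) = 28; x_2 ≥ 6 gives C(10,2) = 45; x_3 ≥ 5 gives C(11,2) = 55. Together 128.
Add back pairs where two caps are both exceeded: 1 + 3 + 10 = 14.
By inclusion–exclusion the count is 120 − 128 + 14 = 6.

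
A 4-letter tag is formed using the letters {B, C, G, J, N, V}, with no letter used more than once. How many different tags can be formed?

360

This is a permutation of 4 out of 6: P(6,4) = 6!/2!.
6 × 5 × 4 × 3 = 360.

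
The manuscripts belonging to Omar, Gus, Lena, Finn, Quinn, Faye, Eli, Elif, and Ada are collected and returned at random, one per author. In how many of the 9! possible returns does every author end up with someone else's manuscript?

133496

Count assignments avoiding every fixed point. For any j of the 9 authors fixed to their own manuscript, the other 9−j can be arranged in (9−j)! ways.
By inclusion–exclusion this is Σ_{j=0}^{9} (−1)^j C(9,j)·(9−j)!.
Computing: 362880 − 362880 + 181440 − 60480 + 15120 − 3024 + 504 − 72 + 9 − 1 = 133496.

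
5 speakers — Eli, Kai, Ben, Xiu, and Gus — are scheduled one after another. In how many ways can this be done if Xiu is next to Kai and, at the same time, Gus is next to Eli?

24

Treat {Xiu,Kai} as one block (2 orders) and {Gus,Eli} as another (2 orders).
That leaves 3 units to arrange: 2 × 2 × 3! = 4 × 6 = 24.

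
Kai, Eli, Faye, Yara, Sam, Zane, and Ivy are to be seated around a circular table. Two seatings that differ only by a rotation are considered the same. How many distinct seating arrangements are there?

Fix one person's seat to break rotational symmetry; the remaining 6 people can be arranged in (6)! = 720 ways.

720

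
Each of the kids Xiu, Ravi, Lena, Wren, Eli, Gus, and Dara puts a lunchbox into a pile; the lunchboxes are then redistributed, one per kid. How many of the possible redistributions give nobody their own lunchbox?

1854

This is the derangement count D_7: permutations of 7 items with no fixed point.
By inclusion–exclusion this is Σ_{j=0}^{7} (−1)^j C(7,j)·(7−j)!.
Computing: 5040 − 5040 + 2520 − 840 + 210 − 42 + 7 − 1 = 1854.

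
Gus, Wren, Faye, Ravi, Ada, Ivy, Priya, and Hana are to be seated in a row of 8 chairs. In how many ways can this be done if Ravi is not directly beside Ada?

30240

There are 8! = 40320 arrangements in all. If Ravi and Ada are adjacent, merging them into one block gives 2·(7)! = 10080 arrangements.
Complementary counting: 40320 − 10080 = 30240.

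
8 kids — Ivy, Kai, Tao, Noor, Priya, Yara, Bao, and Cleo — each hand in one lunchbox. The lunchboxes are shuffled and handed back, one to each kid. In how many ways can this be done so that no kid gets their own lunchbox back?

14833

This is the derangement count D_8: permutations of 8 items with no fixed point.
By inclusion–exclusion this is Σ_{j=0}^{8} (−1)^j C(8,j)·(8−j)!.
Computing: 40320 − 40320 + 20160 − 6720 + 1680 − 336 + 56 − 8 + 1 = 14833.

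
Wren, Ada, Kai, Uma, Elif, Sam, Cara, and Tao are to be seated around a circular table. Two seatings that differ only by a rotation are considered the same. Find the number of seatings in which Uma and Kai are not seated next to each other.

All circular seatings of 8 people number (7)! = 5040.
Those with Uma next to Kai: fuse the pair into one unit and seat 7 units around a circle — 2·(6)! = 1440.
Subtracting, 5040 − 1440 = 3600.

3600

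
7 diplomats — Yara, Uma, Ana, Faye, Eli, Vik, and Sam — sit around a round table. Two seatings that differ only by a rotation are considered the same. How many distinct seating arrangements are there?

Fix one person's seat to break rotational symmetry; the remaining 6 people can be arranged in (6)! = 720 ways.

720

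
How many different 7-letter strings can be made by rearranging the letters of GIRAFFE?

GIRAFFE has 7 letters with F appearing twice.
Dividing 7! = 5040 by 2! = 2 for the repeated letters gives 2520.

2520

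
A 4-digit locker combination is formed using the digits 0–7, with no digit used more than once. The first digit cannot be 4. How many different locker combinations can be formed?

The first digit has 8−1 = 7 choices (anything except 4).
The remaining 3 digits are filled from the other 7 symbols without repetition: 7 × 6 × 5 = 210.
Total: 7 × 210 = 1470.

1470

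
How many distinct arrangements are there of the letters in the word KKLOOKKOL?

KKLOOKKOL has 9 letters with K appearing 4 times, L appearing twice, and O appearing 3 times.
The number of distinct arrangements is 9!/(4!·3!·2!) = 362880/288 = 1260.

1260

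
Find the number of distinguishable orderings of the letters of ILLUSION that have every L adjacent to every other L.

Treat the 2 copies of L as a single block. The multiset to arrange is then {LL, I, I, N, O, S, U}, 7 items in all.
That gives (7)!/(2!) = 2520 arrangements.

2520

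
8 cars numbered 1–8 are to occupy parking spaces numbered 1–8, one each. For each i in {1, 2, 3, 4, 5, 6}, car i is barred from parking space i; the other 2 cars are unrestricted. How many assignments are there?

Let Aᵢ (for 1 ≤ i ≤ 6) be the placements that put car i in its forbidden parking space. Any j of these fix j positions, leaving (8−j)! ways to fill the rest, and there are C(6,j) ways to pick which j.
By inclusion–exclusion, the number of valid placements is Σ_{j=0}^{6} (−1)^j C(6,j)·(8−j)!.
Computing: 40320 − 30240 + 10800 − 2400 + 360 − 36 + 2 = 18806.

18806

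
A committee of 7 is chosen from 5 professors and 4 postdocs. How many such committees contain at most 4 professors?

Split by how many professors are chosen (0 through 4).
Sum: C(5,0)·C(4,7) + C(5,1)·C(4,6) + C(5,2)·C(4,5) + C(5,3)·C(4,4) + C(5,4)·C(4,3) = 0 + 0 + 0 + 10 + 20 = 30.

30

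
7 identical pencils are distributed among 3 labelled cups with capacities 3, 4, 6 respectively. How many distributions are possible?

19

By stars and bars, unrestricted non-negative solutions to x_1+…+x_3 = 7 number C(7+2,2) = 36.
Subtract solutions that violate a single cap (substitute x_i' = x_i − (cap_i+1)): x_1 ≥ 4 gives C(5,2) = 10; x_2 ≥ 5 gives C(4,2) = 6; x_3 ≥ 7 gives C(2,2) = 1. Together 17.
No two caps can be exceeded simultaneously, so the pair terms are all 0.
By inclusion–exclusion the count is 36 − 17 + 0 = 19.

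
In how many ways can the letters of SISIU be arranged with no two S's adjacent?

There are 5!/(2!·2!) = 30 arrangements of SISIU in total.
Arrangements with the S's together: treat SS as one letter, giving (4)!/(2!) = 12.
Hence 30 − 12 = 18.

18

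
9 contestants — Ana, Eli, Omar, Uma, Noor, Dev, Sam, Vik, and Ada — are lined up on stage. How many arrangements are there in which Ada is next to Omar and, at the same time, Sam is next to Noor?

Treat {Ada,Omar} as one block (2 orders) and {Sam,Noor} as another (2 orders).
That leaves 7 units to arrange: 2 × 2 × 7! = 4 × 5040 = 20160.

20160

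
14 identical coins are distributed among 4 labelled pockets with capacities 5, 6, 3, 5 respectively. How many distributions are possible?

52

By stars and bars, unrestricted non-negative solutions to x_1+…+x_4 = 14 number C(14+3,3) = 680.
Subtract solutions that violate a single cap (substitute x_i' = x_i − (cap_i+1)): x_1 ≥ 6 gives C(11,3) = 165; x_2 ≥ 7 gives C(10,3) = 120; x_3 ≥ 4 gives C(13,3) = 286; x_4 ≥ 6 gives C(11,3) = 165. Together 736.
Add back pairs where two caps are both exceeded: 4 + 35 + 10 + 20 + 4 + 35 = 108.
By inclusion–exclusion the count is 680 − 736 + 108 = 52.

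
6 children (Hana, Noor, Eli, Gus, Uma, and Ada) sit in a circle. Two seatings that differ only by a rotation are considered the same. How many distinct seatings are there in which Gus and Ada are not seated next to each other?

72

All circular seatings of 6 people number (5)! = 120.
Seatings with Gus beside Ada: treat them as a block with 2 internal orders, giving 2 × (4)! = 48.
Subtracting, 120 − 48 = 72.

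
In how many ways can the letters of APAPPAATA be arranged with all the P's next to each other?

Treat the 3 copies of P as a single block. The multiset to arrange is then {PPP, A, A, A, A, A, T}, 7 items in all.
That gives (7)!/(5!) = 42 arrangements.

42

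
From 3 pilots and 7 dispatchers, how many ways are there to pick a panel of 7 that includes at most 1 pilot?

22

Split by how many pilots are chosen (0 through 1).
Sum: C(3,0)·C(7,7) + C(3,1)·C(7,6) = 1 + 21 = 22.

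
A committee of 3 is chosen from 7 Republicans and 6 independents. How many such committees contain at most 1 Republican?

Split by how many Republicans are chosen (0 through 1).
Sum: C(7,0)·C(6,3) + C(7,1)·C(6,2) = 20 + 105 = 125.

125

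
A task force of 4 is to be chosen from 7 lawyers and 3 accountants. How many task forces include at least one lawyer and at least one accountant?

Unrestricted: C(10,4) = 210 ways to pick any 4 of the 10.
Subtract selections that omit an entire group: no lawyers → C(3,4) = 0; no accountants → C(7,4) = 35.
Both groups omitted at once is impossible, so 210 − 35 = 175.

175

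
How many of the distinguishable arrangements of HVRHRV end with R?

With the last slot taken by R, it remains to arrange the other 5 letters (HVHRV).
Those 5 letters have H appearing twice and V appearing twice, giving (5)!/(2!·2!) = 30.

30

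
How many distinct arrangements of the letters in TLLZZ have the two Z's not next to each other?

18

There are 5!/(2!·2!) = 30 arrangements of TLLZZ in total.
If the two Z's are adjacent, glue them into one block, leaving 4 items to arrange: (4)!/(2!) = 12 ways.
Hence 30 − 12 = 18.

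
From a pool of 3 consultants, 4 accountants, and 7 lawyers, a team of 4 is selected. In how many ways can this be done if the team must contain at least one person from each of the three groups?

Total 4-person selections from all 14: C(14,4) = 1001.
Selections missing a whole group: no consultants → C(11,4) = 330; no accountants → C(10,4) = 210; no lawyers → C(7,4) = 35.
Add back selections omitting two groups (i.e. drawn from a single group): C(3,4) + C(4,4) + C(7,4) = 36.
By inclusion–exclusion: 1001 − 575 + 36 = 462.

462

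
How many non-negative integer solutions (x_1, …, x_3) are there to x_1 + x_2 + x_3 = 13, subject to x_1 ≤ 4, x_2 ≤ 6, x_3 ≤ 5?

By stars and bars, unrestricted non-negative solutions to x_1+…+x_3 = 13 number C(13+2,2) = 105.
Subtract solutions that violate a single cap (substitute x_i' = x_i − (cap_i+1)): x_1 ≥ 5 gives C(10,2) = 45; x_2 ≥ 7 gives C(8,2) = 28; x_3 ≥ 6 gives C(9,2) = 36. Together 109.
Add back pairs where two caps are both exceeded: 3 + 6 + 1 = 10.
By inclusion–exclusion the count is 105 − 109 + 10 = 6.

6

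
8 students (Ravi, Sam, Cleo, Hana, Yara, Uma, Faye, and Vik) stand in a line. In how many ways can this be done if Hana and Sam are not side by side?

Of the 8! = 40320 arrangements, those with Hana and Sam adjacent number 2 × 7! = 10080 (treat the pair as a block with 2 internal orders).
Complementary counting: 40320 − 10080 = 30240.

30240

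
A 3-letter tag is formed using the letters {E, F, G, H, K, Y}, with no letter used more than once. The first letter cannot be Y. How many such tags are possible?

The first letter has 6−1 = 5 choices (anything except Y).
The remaining 2 letters are filled from the other 5 symbols without repetition: 5 × 4 = 20.
Total: 5 × 20 = 100.

100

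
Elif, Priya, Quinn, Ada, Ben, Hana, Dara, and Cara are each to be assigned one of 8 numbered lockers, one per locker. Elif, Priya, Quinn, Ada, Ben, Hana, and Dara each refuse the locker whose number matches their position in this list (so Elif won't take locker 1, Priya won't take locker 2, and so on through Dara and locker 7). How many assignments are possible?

16687

Let Aᵢ (for 1 ≤ i ≤ 7) be the placements that put person i in their forbidden locker. Any j of these fix j positions, leaving (8−j)! ways to fill the rest, and there are C(7,j) ways to pick which j.
By inclusion–exclusion, the number of valid placements is Σ_{j=0}^{7} (−1)^j C(7,j)·(8−j)!.
Computing: 40320 − 35280 + 15120 − 4200 + 840 − 126 + 14 − 1 = 16687.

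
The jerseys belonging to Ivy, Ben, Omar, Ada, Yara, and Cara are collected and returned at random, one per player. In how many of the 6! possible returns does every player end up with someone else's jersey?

265

This is the derangement count D_6: permutations of 6 items with no fixed point.
By inclusion–exclusion this is Σ_{j=0}^{6} (−1)^j C(6,j)·(6−j)!.
Computing: 720 − 720 + 360 − 120 + 30 − 6 + 1 = 265.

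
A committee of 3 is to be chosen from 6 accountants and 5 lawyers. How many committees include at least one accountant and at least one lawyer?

With no constraint there are C(11,3) = 165 possible selections.
Selections missing a whole group: no accountants → C(5,3) = 10; no lawyers → C(6,3) = 20.
Both groups omitted at once is impossible, so 165 − 30 = 135.

135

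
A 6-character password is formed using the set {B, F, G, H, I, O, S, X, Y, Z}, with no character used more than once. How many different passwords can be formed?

Choose and order 6 of the 10 symbols: the first character has 10 options, the next 9, and so on down to 5.
That product is 10 × 9 × 8 × 7 × 6 × 5 = 151200.

151200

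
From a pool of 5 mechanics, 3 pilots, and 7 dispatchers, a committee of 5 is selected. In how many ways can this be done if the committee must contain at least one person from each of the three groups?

Total 5-person selections from all 15: C(15,5) = 3003.
Subtract selections that omit an entire group: no mechanics → C(10,5) = 252; no pilots → C(12,5) = 792; no dispatchers → C(8,5) = 56.
Add back selections omitting two groups (i.e. drawn from a single group): C(5,5) + C(3,5) + C(7,5) = 22.
By inclusion–exclusion: 3003 − 1100 + 22 = 1925.

1925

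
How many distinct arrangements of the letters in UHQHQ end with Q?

Fix Q in the last position and arrange the remaining 4 letters.
Those 4 letters have H appearing twice, giving (4)!/(2!) = 12.

12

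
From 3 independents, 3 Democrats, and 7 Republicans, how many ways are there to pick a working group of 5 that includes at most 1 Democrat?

882

Split by how many Democrats are chosen (0 through 1).
Sum: C(3,0)·C(10,5) + C(3,1)·C(10,4) = 252 + 630 = 882.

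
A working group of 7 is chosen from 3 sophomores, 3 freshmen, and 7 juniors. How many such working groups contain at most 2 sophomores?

1506

Split by how many sophomores are chosen (0 through 2).
Sum: C(3,0)·C(10,7) + C(3,1)·C(10,6) + C(3,2)·C(10,5) = 120 + 630 + 756 = 1506.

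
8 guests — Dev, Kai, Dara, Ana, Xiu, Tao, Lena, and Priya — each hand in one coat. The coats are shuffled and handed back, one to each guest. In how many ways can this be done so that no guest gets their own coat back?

Let Aᵢ be the assignments in which guest i gets their own coat. We want the size of the complement of A₁∪…∪A_8.
By inclusion–exclusion this is Σ_{j=0}^{8} (−1)^j C(8,j)·(8−j)!.
Computing: 40320 − 40320 + 20160 − 6720 + 1680 − 336 + 56 − 8 + 1 = 14833.

14833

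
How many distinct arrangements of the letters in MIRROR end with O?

20

With the last slot taken by O, it remains to arrange the other 5 letters (MIRRR).
Those 5 letters have R appearing 3 times, giving (5)!/(3!) = 20.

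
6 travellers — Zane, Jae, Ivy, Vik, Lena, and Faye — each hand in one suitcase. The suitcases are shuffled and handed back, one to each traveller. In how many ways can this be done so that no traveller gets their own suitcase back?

Let Aᵢ be the assignments in which traveller i gets their own suitcase. We want the size of the complement of A₁∪…∪A_6.
By inclusion–exclusion this is Σ_{j=0}^{6} (−1)^j C(6,j)·(6−j)!.
Computing: 720 − 720 + 360 − 120 + 30 − 6 + 1 = 265.

265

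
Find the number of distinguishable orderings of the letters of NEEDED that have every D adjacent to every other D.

20

Treat the 2 copies of D as a single block. The multiset to arrange is then {DD, E, E, E, N}, 5 items in all.
That gives (5)!/(3!) = 20 arrangements.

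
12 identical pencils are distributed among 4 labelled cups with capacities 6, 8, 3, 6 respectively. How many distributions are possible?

166

Without the upper bounds there are C(15,3) = 455 ways to split 12 among 4 cups.
Subtract solutions that violate a single cap (substitute x_i' = x_i − (cap_i+1)): x_1 ≥ 7 gives C(8,3) = 56; x_2 ≥ 9 gives C(6,3) = 20; x_3 ≥ 4 gives C(11,3) = 165; x_4 ≥ 7 gives C(8,3) = 56. Together 297.
Add back pairs where two caps are both exceeded: 0 + 4 + 0 + 0 + 0 + 4 = 8.
By inclusion–exclusion the count is 455 − 297 + 8 = 166.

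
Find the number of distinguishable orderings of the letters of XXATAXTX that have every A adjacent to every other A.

105

Treat the 2 copies of A as a single block. The multiset to arrange is then {AA, T, T, X, X, X, X}, 7 items in all.
That gives (7)!/(4!·2!) = 105 arrangements.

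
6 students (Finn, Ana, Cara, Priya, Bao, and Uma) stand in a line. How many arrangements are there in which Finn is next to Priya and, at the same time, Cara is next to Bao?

96

Treat {Finn,Priya} as one block (2 orders) and {Cara,Bao} as another (2 orders).
That leaves 4 units to arrange: 2 × 2 × 4! = 4 × 24 = 96.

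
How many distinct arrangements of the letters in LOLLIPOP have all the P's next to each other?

Treat the 2 copies of P as a single block. The multiset to arrange is then {PP, I, L, L, L, O, O}, 7 items in all.
That gives (7)!/(3!·2!) = 420 arrangements.

420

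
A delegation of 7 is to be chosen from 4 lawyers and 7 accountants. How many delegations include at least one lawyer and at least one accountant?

329

Total 7-person selections from all 11: C(11,7) = 330.
Subtract selections that omit an entire group: no lawyers → C(7,7) = 1; no accountants → C(4,7) = 0.
Both groups omitted at once is impossible, so 330 − 1 = 329.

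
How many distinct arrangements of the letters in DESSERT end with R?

180

With the last slot taken by R, it remains to arrange the other 6 letters (DESSET).
Those 6 letters have E appearing twice and S appearing twice, giving (6)!/(2!·2!) = 180.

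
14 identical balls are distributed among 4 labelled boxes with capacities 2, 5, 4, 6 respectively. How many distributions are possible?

Ignoring the caps, the number of non-negative solutions to x_1+…+x_4 = 14 is C(17,3) = 680.
Subtract solutions that violate a single cap (substitute x_i' = x_i − (cap_i+1)): x_1 ≥ 3 gives C(14,3) = 364; x_2 ≥ 6 gives C(11,3) = 165; x_3 ≥ 5 gives C(12,3) = 220; x_4 ≥ 7 gives C(10,3) = 120. Together 869.
Add back pairs where two caps are both exceeded: 56 + 84 + 35 + 20 + 4 + 10 = 209.
Subtract triples: 1 + 0 + 0 + 0 = 1.
By inclusion–exclusion the count is 680 − 869 + 209 − 1 = 19.

19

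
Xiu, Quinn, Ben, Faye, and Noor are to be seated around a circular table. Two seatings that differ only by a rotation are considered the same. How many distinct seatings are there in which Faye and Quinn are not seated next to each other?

12

All circular seatings of 5 people number (4)! = 24.
Those with Faye next to Quinn: fuse the pair into one unit and seat 4 units around a circle — 2·(3)! = 12.
Subtracting, 24 − 12 = 12.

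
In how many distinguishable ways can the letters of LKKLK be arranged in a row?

10

Letter multiplicities in LKKLK: K×3, L×2.
So there are 5! / (3!·2!) = 10 distinguishable arrangements.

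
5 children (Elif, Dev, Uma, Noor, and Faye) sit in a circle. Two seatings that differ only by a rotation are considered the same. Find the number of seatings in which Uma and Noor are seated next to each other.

Glue Uma and Noor into a block (2 internal orders). Seating 4 units around a circle gives (3)! arrangements.
So 2 × (3)! = 2 × 6 = 12.

12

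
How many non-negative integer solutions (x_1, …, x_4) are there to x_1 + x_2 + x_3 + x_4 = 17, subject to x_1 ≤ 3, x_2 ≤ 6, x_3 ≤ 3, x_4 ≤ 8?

20

Ignoring the caps, the number of non-negative solutions to x_1+…+x_4 = 17 is C(20,3) = 1140.
Subtract solutions that violate a single cap (substitute x_i' = x_i − (cap_i+1)): x_1 ≥ 4 gives C(16,3) = 560; x_2 ≥ 7 gives C(13,3) = 286; x_3 ≥ 4 gives C(16,3) = 560; x_4 ≥ 9 gives C(11,3) = 165. Together 1571.
Add back pairs where two caps are both exceeded: 84 + 220 + 35 + 84 + 4 + 35 = 462.
Subtract triples: 10 + 0 + 1 + 0 = 11.
By inclusion–exclusion the count is 1140 − 1571 + 462 − 11 = 20.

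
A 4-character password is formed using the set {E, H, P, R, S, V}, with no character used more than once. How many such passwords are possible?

This is a permutation of 4 out of 6: P(6,4) = 6!/2!.
That product is 6 × 5 × 4 × 3 = 360.

360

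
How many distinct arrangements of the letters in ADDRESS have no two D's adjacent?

900

Total arrangements of ADDRESS: 7!/(2!·2!) = 1260.
Arrangements with the D's together: treat DD as one letter, giving (6)!/(2!) = 360.
Subtracting, 1260 − 360 = 900 arrangements keep the D's apart.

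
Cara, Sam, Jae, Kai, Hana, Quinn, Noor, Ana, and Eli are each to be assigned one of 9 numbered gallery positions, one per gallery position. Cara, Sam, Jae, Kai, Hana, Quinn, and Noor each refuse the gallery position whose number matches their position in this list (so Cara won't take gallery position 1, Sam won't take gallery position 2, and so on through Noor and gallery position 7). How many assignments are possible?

165016

Let Aᵢ (for 1 ≤ i ≤ 7) be the placements that put person i in their forbidden gallery position. Any j of these fix j positions, leaving (9−j)! ways to fill the rest, and there are C(7,j) ways to pick which j.
By inclusion–exclusion, the number of valid placements is Σ_{j=0}^{7} (−1)^j C(7,j)·(9−j)!.
Computing: 362880 − 282240 + 105840 − 25200 + 4200 − 504 + 42 − 2 = 165016.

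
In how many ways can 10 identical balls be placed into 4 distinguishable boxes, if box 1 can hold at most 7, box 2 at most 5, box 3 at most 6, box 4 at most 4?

165

Ignoring the caps, the number of non-negative solutions to x_1+…+x_4 = 10 is C(13,3) = 286.
Subtract solutions that violate a single cap (substitute x_i' = x_i − (cap_i+1)): x_1 ≥ 8 gives C(5,3) = 10; x_2 ≥ 6 gives C(7,3) = 35; x_3 ≥ 7 gives C(6,3) = 20; x_4 ≥ 5 gives C(8,3) = 56. Together 121.
No two caps can be exceeded simultaneously, so the pair terms are all 0.
By inclusion–exclusion the count is 286 − 121 + 0 = 165.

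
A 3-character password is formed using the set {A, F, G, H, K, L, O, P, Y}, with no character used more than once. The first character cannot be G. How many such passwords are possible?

The first character has 9−1 = 8 choices (anything except G).
The remaining 2 characters are filled from the other 8 symbols without repetition: 8 × 7 = 56.
Total: 8 × 56 = 448.

448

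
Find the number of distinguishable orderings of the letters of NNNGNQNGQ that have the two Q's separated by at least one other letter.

588

Total arrangements of NNNGNQNGQ: 9!/(5!·2!·2!) = 756.
Arrangements with the Q's together: treat QQ as one letter, giving (8)!/(5!·2!) = 168.
Subtracting, 756 − 168 = 588 arrangements keep the Q's apart.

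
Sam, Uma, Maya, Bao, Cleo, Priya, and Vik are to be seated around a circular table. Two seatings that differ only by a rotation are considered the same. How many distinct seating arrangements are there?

720

Around a circle, 7 distinct people have 7!/7 = (6)! = 720 rotationally distinct seatings.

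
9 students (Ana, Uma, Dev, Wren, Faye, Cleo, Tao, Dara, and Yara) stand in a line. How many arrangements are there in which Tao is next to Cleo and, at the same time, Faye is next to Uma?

Treat {Tao,Cleo} as one block (2 orders) and {Faye,Uma} as another (2 orders).
That leaves 7 units to arrange: 2 × 2 × 7! = 4 × 5040 = 20160.

20160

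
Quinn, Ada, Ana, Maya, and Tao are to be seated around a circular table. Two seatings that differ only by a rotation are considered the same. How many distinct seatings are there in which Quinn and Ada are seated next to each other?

12

Treat {Quinn, Ada} as one unit (2 internal orders) and seat the resulting 4 units around the table: (3)! circular arrangements.
So 2 × (3)! = 2 × 6 = 12.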